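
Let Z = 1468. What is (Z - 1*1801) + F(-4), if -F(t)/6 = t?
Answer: -309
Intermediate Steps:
F(t) = -6*t
(Z - 1*1801) + F(-4) = (1468 - 1*1801) - 6*(-4) = (1468 - 1801) + 24 = -333 + 24 = -309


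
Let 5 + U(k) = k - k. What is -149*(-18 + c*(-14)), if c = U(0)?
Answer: -7748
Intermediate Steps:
U(k) = -5 (U(k) = -5 + (k - k) = -5 + 0 = -5)
c = -5
-149*(-18 + c*(-14)) = -149*(-18 - 5*(-14)) = -149*(-18 + 70) = -149*52 = -7748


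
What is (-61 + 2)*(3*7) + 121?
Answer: -1118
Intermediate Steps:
(-61 + 2)*(3*7) + 121 = -59*21 + 121 = -1239 + 121 = -1118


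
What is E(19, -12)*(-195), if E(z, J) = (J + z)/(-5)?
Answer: 273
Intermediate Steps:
E(z, J) = -J/5 - z/5 (E(z, J) = (J + z)*(-1/5) = -J/5 - z/5)
E(19, -12)*(-195) = (-1/5*(-12) - 1/5*19)*(-195) = (12/5 - 19/5)*(-195) = -7/5*(-195) = 273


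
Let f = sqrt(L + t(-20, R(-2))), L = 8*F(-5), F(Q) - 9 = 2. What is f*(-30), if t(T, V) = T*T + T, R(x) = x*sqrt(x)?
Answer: -180*sqrt(13) ≈ -649.00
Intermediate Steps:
F(Q) = 11 (F(Q) = 9 + 2 = 11)
L = 88 (L = 8*11 = 88)
R(x) = x**(3/2)
t(T, V) = T + T**2 (t(T, V) = T**2 + T = T + T**2)
f = 6*sqrt(13) (f = sqrt(88 - 20*(1 - 20)) = sqrt(88 - 20*(-19)) = sqrt(88 + 380) = sqrt(468) = 6*sqrt(13) ≈ 21.633)
f*(-30) = (6*sqrt(13))*(-30) = -180*sqrt(13)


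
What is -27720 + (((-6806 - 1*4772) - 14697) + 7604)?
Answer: -46391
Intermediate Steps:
-27720 + (((-6806 - 1*4772) - 14697) + 7604) = -27720 + (((-6806 - 4772) - 14697) + 7604) = -27720 + ((-11578 - 14697) + 7604) = -27720 + (-26275 + 7604) = -27720 - 18671 = -46391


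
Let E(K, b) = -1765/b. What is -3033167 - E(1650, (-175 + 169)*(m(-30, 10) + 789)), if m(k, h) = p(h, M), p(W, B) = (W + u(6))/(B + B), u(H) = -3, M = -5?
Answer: -71731375208/23649 ≈ -3.0332e+6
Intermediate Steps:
p(W, B) = (-3 + W)/(2*B) (p(W, B) = (W - 3)/(B + B) = (-3 + W)/((2*B)) = (-3 + W)*(1/(2*B)) = (-3 + W)/(2*B))
m(k, h) = 3/10 - h/10 (m(k, h) = (½)*(-3 + h)/(-5) = (½)*(-⅕)*(-3 + h) = 3/10 - h/10)
-3033167 - E(1650, (-175 + 169)*(m(-30, 10) + 789)) = -3033167 - (-1765)/((-175 + 169)*((3/10 - ⅒*10) + 789)) = -3033167 - (-1765)/((-6*((3/10 - 1) + 789))) = -3033167 - (-1765)/((-6*(-7/10 + 789))) = -3033167 - (-1765)/((-6*7883/10)) = -3033167 - (-1765)/(-23649/5) = -3033167 - (-1765)*(-5)/23649 = -3033167 - 1*8825/23649 = -3033167 - 8825/23649 = -71731375208/23649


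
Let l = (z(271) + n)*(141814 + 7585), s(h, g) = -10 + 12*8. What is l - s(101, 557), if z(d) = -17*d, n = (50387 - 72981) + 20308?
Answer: -1029807393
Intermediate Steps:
n = -2286 (n = -22594 + 20308 = -2286)
s(h, g) = 86 (s(h, g) = -10 + 96 = 86)
l = -1029807307 (l = (-17*271 - 2286)*(141814 + 7585) = (-4607 - 2286)*149399 = -6893*149399 = -1029807307)
l - s(101, 557) = -1029807307 - 1*86 = -1029807307 - 86 = -1029807393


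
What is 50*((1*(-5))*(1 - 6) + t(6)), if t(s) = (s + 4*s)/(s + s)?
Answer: 1375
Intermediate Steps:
t(s) = 5/2 (t(s) = (5*s)/((2*s)) = (5*s)*(1/(2*s)) = 5/2)
50*((1*(-5))*(1 - 6) + t(6)) = 50*((1*(-5))*(1 - 6) + 5/2) = 50*(-5*(-5) + 5/2) = 50*(25 + 5/2) = 50*(55/2) = 1375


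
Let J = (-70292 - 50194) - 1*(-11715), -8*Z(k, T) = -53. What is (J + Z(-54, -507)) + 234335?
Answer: 1004565/8 ≈ 1.2557e+5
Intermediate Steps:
Z(k, T) = 53/8 (Z(k, T) = -1/8*(-53) = 53/8)
J = -108771 (J = -120486 + 11715 = -108771)
(J + Z(-54, -507)) + 234335 = (-108771 + 53/8) + 234335 = -870115/8 + 234335 = 1004565/8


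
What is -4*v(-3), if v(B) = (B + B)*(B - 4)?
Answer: -168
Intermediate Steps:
v(B) = 2*B*(-4 + B) (v(B) = (2*B)*(-4 + B) = 2*B*(-4 + B))
-4*v(-3) = -8*(-3)*(-4 - 3) = -8*(-3)*(-7) = -4*42 = -168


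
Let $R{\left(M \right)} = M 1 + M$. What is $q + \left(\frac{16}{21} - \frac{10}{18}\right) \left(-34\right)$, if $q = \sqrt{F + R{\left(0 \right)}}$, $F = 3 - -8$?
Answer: $- \frac{442}{63} + \sqrt{11} \approx -3.6992$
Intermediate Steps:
$R{\left(M \right)} = 2 M$ ($R{\left(M \right)} = M + M = 2 M$)
$F = 11$ ($F = 3 + 8 = 11$)
$q = \sqrt{11}$ ($q = \sqrt{11 + 2 \cdot 0} = \sqrt{11 + 0} = \sqrt{11} \approx 3.3166$)
$q + \left(\frac{16}{21} - \frac{10}{18}\right) \left(-34\right) = \sqrt{11} + \left(\frac{16}{21} - \frac{10}{18}\right) \left(-34\right) = \sqrt{11} + \left(16 \cdot \frac{1}{21} - \frac{5}{9}\right) \left(-34\right) = \sqrt{11} + \left(\frac{16}{21} - \frac{5}{9}\right) \left(-34\right) = \sqrt{11} + \frac{13}{63} \left(-34\right) = \sqrt{11} - \frac{442}{63} = - \frac{442}{63} + \sqrt{11}$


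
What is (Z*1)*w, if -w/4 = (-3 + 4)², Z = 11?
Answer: -44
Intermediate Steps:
w = -4 (w = -4*(-3 + 4)² = -4*1² = -4*1 = -4)
(Z*1)*w = (11*1)*(-4) = 11*(-4) = -44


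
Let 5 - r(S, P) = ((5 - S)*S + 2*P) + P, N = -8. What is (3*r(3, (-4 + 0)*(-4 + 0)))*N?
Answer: 1176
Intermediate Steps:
r(S, P) = 5 - 3*P - S*(5 - S) (r(S, P) = 5 - (((5 - S)*S + 2*P) + P) = 5 - ((S*(5 - S) + 2*P) + P) = 5 - ((2*P + S*(5 - S)) + P) = 5 - (3*P + S*(5 - S)) = 5 + (-3*P - S*(5 - S)) = 5 - 3*P - S*(5 - S))
(3*r(3, (-4 + 0)*(-4 + 0)))*N = (3*(5 + 3**2 - 5*3 - 3*(-4 + 0)*(-4 + 0)))*(-8) = (3*(5 + 9 - 15 - (-12)*(-4)))*(-8) = (3*(5 + 9 - 15 - 3*16))*(-8) = (3*(5 + 9 - 15 - 48))*(-8) = (3*(-49))*(-8) = -147*(-8) = 1176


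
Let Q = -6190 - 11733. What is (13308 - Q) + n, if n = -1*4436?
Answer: 26795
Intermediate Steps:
Q = -17923
n = -4436
(13308 - Q) + n = (13308 - 1*(-17923)) - 4436 = (13308 + 17923) - 4436 = 31231 - 4436 = 26795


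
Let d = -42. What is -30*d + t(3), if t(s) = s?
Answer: 1263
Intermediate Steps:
-30*d + t(3) = -30*(-42) + 3 = 1260 + 3 = 1263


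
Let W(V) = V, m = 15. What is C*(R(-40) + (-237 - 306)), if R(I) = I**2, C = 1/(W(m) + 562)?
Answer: 1057/577 ≈ 1.8319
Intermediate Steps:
C = 1/577 (C = 1/(15 + 562) = 1/577 ≈ 0.0017331)
C*(R(-40) + (-237 - 306)) = ((-40)**2 + (-237 - 306))/577 = (1600 - 543)/577 = (1/577)*1057 = 1057/577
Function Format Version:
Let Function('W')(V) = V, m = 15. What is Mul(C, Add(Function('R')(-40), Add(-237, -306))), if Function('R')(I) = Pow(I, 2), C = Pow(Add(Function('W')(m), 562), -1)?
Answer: Rational(1057, 577) ≈ 1.8319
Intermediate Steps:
C = Rational(1, 577) (C = Pow(Add(15, 562), -1) = Pow(577, -1) = Rational(1, 577) ≈ 0.0017331)
Mul(C, Add(Function('R')(-40), Add(-237, -306))) = Mul(Rational(1, 577), Add(Pow(-40, 2), Add(-237, -306))) = Mul(Rational(1, 577), Add(1600, -543)) = Mul(Rational(1, 577), 1057) = Rational(1057, 577)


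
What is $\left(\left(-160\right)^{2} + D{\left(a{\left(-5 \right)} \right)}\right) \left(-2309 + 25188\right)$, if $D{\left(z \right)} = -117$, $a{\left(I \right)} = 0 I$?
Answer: $583025557$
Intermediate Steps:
$a{\left(I \right)} = 0$
$\left(\left(-160\right)^{2} + D{\left(a{\left(-5 \right)} \right)}\right) \left(-2309 + 25188\right) = \left(\left(-160\right)^{2} - 117\right) \left(-2309 + 25188\right) = \left(25600 - 117\right) 22879 = 25483 \cdot 22879 = 583025557$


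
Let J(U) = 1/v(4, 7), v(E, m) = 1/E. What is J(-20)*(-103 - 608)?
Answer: -2844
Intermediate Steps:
v(E, m) = 1/E
J(U) = 4 (J(U) = 1/(1/4) = 4)
J(-20)*(-103 - 608) = 4*(-103 - 608) = 4*(-711) = -2844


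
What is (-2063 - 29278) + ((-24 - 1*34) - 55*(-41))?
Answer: -29144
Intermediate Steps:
(-2063 - 29278) + ((-24 - 1*34) - 55*(-41)) = -31341 + ((-24 - 34) + 2255) = -31341 + (-58 + 2255) = -31341 + 2197 = -29144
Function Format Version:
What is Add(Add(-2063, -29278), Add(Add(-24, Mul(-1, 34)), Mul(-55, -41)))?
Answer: -29144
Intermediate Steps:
Add(Add(-2063, -29278), Add(Add(-24, Mul(-1, 34)), Mul(-55, -41))) = Add(-31341, Add(Add(-24, -34), 2255)) = Add(-31341, Add(-58, 2255)) = Add(-31341, 2197) = -29144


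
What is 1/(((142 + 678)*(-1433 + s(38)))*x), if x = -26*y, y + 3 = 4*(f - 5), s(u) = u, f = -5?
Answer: -1/1278880200 ≈ -7.8193e-10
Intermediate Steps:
y = -43 (y = -3 + 4*(-5 - 5) = -3 + 4*(-10) = -3 - 40 = -43)
x = 1118 (x = -26*(-43) = 1118)
1/(((142 + 678)*(-1433 + s(38)))*x) = 1/(((142 + 678)*(-1433 + 38))*1118) = 1/((820*(-1395))*1118) = 1/(-1143900*1118) = 1/(-1278880200) = -1/1278880200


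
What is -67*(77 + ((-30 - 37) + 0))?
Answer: -670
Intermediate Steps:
-67*(77 + ((-30 - 37) + 0)) = -67*(77 + (-67 + 0)) = -67*(77 - 67) = -67*10 = -670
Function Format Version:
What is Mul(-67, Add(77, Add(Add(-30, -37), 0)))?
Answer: -670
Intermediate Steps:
Mul(-67, Add(77, Add(Add(-30, -37), 0))) = Mul(-67, Add(77, Add(-67, 0))) = Mul(-67, Add(77, -67)) = Mul(-67, 10) = -670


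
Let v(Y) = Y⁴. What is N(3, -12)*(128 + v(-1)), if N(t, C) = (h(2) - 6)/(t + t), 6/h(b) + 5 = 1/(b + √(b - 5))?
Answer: 129*(-6*√3 + 11*I)/(-9*I + 5*√3) ≈ -156.29 + 1.4323*I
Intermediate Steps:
h(b) = 6/(-5 + 1/(b + √(-5 + b))) (h(b) = 6/(-5 + 1/(b + √(b - 5))) = 6/(-5 + 1/(b + √(-5 + b))))
N(t, C) = (-6 + 6*(-2 - I*√3)/(9 + 5*I*√3))/(2*t) (N(t, C) = (6*(-1*2 - √(-5 + 2))/(-1 + 5*2 + 5*√(-5 + 2)) - 6)/(t + t) = (6*(-2 - √(-3))/(-1 + 10 + 5*√(-3)) - 6)/((2*t)) = (6*(-2 - I*√3)/(-1 + 10 + 5*(I*√3)) - 6)*(1/(2*t)) = (6*(-2 - I*√3)/(-1 + 10 + 5*I*√3) - 6)*(1/(2*t)) = (6*(-2 - I*√3)/(9 + 5*I*√3) - 6)*(1/(2*t)) = (-6 + 6*(-2 - I*√3)/(9 + 5*I*√3))*(1/(2*t)) = (-6 + 6*(-2 - I*√3)/(9 + 5*I*√3))/(2*t))
N(3, -12)*(128 + v(-1)) = (3*(-6*√3 + 11*I)/(3*(-9*I + 5*√3)))*(128 + (-1)⁴) = (3*(⅓)*(-6*√3 + 11*I)/(-9*I + 5*√3))*(128 + 1) = ((-6*√3 + 11*I)/(-9*I + 5*√3))*129 = 129*(-6*√3 + 11*I)/(-9*I + 5*√3)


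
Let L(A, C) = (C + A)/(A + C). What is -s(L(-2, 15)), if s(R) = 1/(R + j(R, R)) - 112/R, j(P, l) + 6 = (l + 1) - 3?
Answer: 673/6 ≈ 112.17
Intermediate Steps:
j(P, l) = -8 + l (j(P, l) = -6 + ((l + 1) - 3) = -6 + ((1 + l) - 3) = -6 + (-2 + l) = -8 + l)
L(A, C) = 1 (L(A, C) = (A + C)/(A + C) = 1)
s(R) = 1/(-8 + 2*R) - 112/R (s(R) = 1/(R + (-8 + R)) - 112/R = 1/(-8 + 2*R) - 112/R)
-s(L(-2, 15)) = -(896 - 223*1)/(2*1*(-4 + 1)) = -(896 - 223)/(2*(-3)) = -(-1)*673/(2*3) = -1*(-673/6) = 673/6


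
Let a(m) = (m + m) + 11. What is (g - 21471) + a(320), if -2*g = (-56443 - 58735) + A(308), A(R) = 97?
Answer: 73441/2 ≈ 36721.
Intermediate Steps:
a(m) = 11 + 2*m (a(m) = 2*m + 11 = 11 + 2*m)
g = 115081/2 (g = -((-56443 - 58735) + 97)/2 = -(-115178 + 97)/2 = -½*(-115081) = 115081/2 ≈ 57541.)
(g - 21471) + a(320) = (115081/2 - 21471) + (11 + 2*320) = 72139/2 + (11 + 640) = 72139/2 + 651 = 73441/2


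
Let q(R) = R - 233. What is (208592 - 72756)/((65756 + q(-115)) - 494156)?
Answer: -33959/107187 ≈ -0.31682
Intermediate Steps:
q(R) = -233 + R
(208592 - 72756)/((65756 + q(-115)) - 494156) = (208592 - 72756)/((65756 + (-233 - 115)) - 494156) = 135836/((65756 - 348) - 494156) = 135836/(65408 - 494156) = 135836/(-428748) = 135836*(-1/428748) = -33959/107187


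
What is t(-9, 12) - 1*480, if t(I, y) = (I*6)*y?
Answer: -1128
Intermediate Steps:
t(I, y) = 6*I*y (t(I, y) = (6*I)*y = 6*I*y)
t(-9, 12) - 1*480 = 6*(-9)*12 - 1*480 = -648 - 480 = -1128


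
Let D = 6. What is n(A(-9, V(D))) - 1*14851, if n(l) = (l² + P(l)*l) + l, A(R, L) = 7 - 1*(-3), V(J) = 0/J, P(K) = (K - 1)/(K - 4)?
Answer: -14726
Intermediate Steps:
P(K) = (-1 + K)/(-4 + K)
V(J) = 0
A(R, L) = 10 (A(R, L) = 7 + 3 = 10)
n(l) = l + l² + l*(-1 + l)/(-4 + l) (n(l) = (l² + ((-1 + l)/(-4 + l))*l) + l = (l² + l*(-1 + l)/(-4 + l)) + l = l + l² + l*(-1 + l)/(-4 + l))
n(A(-9, V(D))) - 1*14851 = 10*(-5 + 10² - 2*10)/(-4 + 10) - 1*14851 = 10*(-5 + 100 - 20)/6 - 14851 = 10*(⅙)*75 - 14851 = 125 - 14851 = -14726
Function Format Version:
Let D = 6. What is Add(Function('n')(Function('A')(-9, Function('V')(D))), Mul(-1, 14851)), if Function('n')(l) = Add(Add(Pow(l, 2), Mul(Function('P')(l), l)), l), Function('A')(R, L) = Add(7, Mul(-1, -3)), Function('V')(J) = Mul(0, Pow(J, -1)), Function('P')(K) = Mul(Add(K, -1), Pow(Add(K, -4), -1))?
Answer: -14726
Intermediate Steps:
Function('P')(K) = Mul(Pow(Add(-4, K), -1), Add(-1, K)) (Function('P')(K) = Mul(Add(-1, K), Pow(Add(-4, K), -1)) = Mul(Pow(Add(-4, K), -1), Add(-1, K)))
Function('V')(J) = 0
Function('A')(R, L) = 10 (Function('A')(R, L) = Add(7, 3) = 10)
Function('n')(l) = Add(l, Pow(l, 2), Mul(l, Pow(Add(-4, l), -1), Add(-1, l))) (Function('n')(l) = Add(Add(Pow(l, 2), Mul(Mul(Pow(Add(-4, l), -1), Add(-1, l)), l)), l) = Add(Add(Pow(l, 2), Mul(l, Pow(Add(-4, l), -1), Add(-1, l))), l) = Add(l, Pow(l, 2), Mul(l, Pow(Add(-4, l), -1), Add(-1, l))))
Add(Function('n')(Function('A')(-9, Function('V')(D))), Mul(-1, 14851)) = Add(Mul(10, Pow(Add(-4, 10), -1), Add(-5, Pow(10, 2), Mul(-2, 10))), Mul(-1, 14851)) = Add(Mul(10, Pow(6, -1), Add(-5, 100, -20)), -14851) = Add(Mul(10, Rational(1, 6), 75), -14851) = Add(125, -14851) = -14726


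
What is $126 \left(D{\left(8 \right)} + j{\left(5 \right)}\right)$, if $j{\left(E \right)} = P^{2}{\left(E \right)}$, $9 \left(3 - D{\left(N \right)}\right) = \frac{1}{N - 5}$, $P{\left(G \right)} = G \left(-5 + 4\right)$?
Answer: $\frac{10570}{3} \approx 3523.3$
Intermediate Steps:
$P{\left(G \right)} = - G$ ($P{\left(G \right)} = G \left(-1\right) = - G$)
$D{\left(N \right)} = 3 - \frac{1}{9 \left(-5 + N\right)}$ ($D{\left(N \right)} = 3 - \frac{1}{9 \left(N - 5\right)} = 3 - \frac{1}{9 \left(-5 + N\right)}$)
$j{\left(E \right)} = E^{2}$ ($j{\left(E \right)} = \left(- E\right)^{2} = E^{2}$)
$126 \left(D{\left(8 \right)} + j{\left(5 \right)}\right) = 126 \left(\frac{-136 + 27 \cdot 8}{9 \left(-5 + 8\right)} + 5^{2}\right) = 126 \left(\frac{-136 + 216}{9 \cdot 3} + 25\right) = 126 \left(\frac{1}{9} \cdot \frac{1}{3} \cdot 80 + 25\right) = 126 \left(\frac{80}{27} + 25\right) = 126 \cdot \frac{755}{27} = \frac{10570}{3}$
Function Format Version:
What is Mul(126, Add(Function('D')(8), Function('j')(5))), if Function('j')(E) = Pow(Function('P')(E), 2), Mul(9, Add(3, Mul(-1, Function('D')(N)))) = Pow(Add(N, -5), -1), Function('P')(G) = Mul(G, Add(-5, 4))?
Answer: Rational(10570, 3) ≈ 3523.3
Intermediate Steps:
Function('P')(G) = Mul(-1, G) (Function('P')(G) = Mul(G, -1) = Mul(-1, G))
Function('D')(N) = Add(3, Mul(Rational(-1, 9), Pow(Add(-5, N), -1))) (Function('D')(N) = Add(3, Mul(Rational(-1, 9), Pow(Add(N, -5), -1))) = Add(3, Mul(Rational(-1, 9), Pow(Add(-5, N), -1))))
Function('j')(E) = Pow(E, 2) (Function('j')(E) = Pow(Mul(-1, E), 2) = Pow(E, 2))
Mul(126, Add(Function('D')(8), Function('j')(5))) = Mul(126, Add(Mul(Rational(1, 9), Pow(Add(-5, 8), -1), Add(-136, Mul(27, 8))), Pow(5, 2))) = Mul(126, Add(Mul(Rational(1, 9), Pow(3, -1), Add(-136, 216)), 25)) = Mul(126, Add(Mul(Rational(1, 9), Rational(1, 3), 80), 25)) = Mul(126, Add(Rational(80, 27), 25)) = Mul(126, Rational(755, 27)) = Rational(10570, 3)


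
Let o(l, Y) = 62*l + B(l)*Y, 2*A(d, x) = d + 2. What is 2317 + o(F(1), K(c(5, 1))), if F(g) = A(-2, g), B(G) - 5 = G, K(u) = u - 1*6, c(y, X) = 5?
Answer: 2312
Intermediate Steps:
K(u) = -6 + u (K(u) = u - 6 = -6 + u)
B(G) = 5 + G
A(d, x) = 1 + d/2 (A(d, x) = (d + 2)/2 = (2 + d)/2 = 1 + d/2)
F(g) = 0 (F(g) = 1 + (½)*(-2) = 1 - 1 = 0)
o(l, Y) = 62*l + Y*(5 + l) (o(l, Y) = 62*l + (5 + l)*Y = 62*l + Y*(5 + l))
2317 + o(F(1), K(c(5, 1))) = 2317 + (62*0 + (-6 + 5)*(5 + 0)) = 2317 + (0 - 1*5) = 2317 + (0 - 5) = 2317 - 5 = 2312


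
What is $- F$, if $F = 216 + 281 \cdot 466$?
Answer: $-131162$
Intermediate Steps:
$F = 131162$ ($F = 216 + 130946 = 131162$)
$- F = \left(-1\right) 131162 = -131162$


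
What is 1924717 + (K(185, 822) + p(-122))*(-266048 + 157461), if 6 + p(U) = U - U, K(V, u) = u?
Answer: -86682275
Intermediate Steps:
p(U) = -6 (p(U) = -6 + (U - U) = -6 + 0 = -6)
1924717 + (K(185, 822) + p(-122))*(-266048 + 157461) = 1924717 + (822 - 6)*(-266048 + 157461) = 1924717 + 816*(-108587) = 1924717 - 88606992 = -86682275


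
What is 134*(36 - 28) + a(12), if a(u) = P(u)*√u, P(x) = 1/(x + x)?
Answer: 1072 + √3/12 ≈ 1072.1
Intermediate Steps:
P(x) = 1/(2*x)
a(u) = 1/(2*√u) (a(u) = (1/(2*u))*√u = 1/(2*√u))
134*(36 - 28) + a(12) = 134*(36 - 28) + 1/(2*√12) = 134*8 + (√3/6)/2 = 1072 + √3/12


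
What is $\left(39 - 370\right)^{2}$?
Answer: $109561$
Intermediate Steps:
$\left(39 - 370\right)^{2} = \left(-331\right)^{2} = 109561$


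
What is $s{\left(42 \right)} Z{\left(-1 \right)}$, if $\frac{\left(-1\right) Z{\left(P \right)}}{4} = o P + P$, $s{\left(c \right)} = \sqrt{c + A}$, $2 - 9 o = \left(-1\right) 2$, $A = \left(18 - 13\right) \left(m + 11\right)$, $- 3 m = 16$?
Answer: $\frac{52 \sqrt{633}}{27} \approx 48.455$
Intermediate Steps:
$m = - \frac{16}{3}$ ($m = \left(- \frac{1}{3}\right) 16 = - \frac{16}{3} \approx -5.3333$)
$A = \frac{85}{3}$ ($A = \left(18 - 13\right) \left(- \frac{16}{3} + 11\right) = 5 \cdot \frac{17}{3} = \frac{85}{3} \approx 28.333$)
$o = \frac{4}{9}$ ($o = \frac{2}{9} - \frac{\left(-1\right) 2}{9} = \frac{2}{9} - - \frac{2}{9} = \frac{2}{9} + \frac{2}{9} = \frac{4}{9} \approx 0.44444$)
$s{\left(c \right)} = \sqrt{\frac{85}{3} + c}$ ($s{\left(c \right)} = \sqrt{c + \frac{85}{3}} = \sqrt{\frac{85}{3} + c}$)
$Z{\left(P \right)} = - \frac{52 P}{9}$ ($Z{\left(P \right)} = - 4 \left(\frac{4 P}{9} + P\right) = - 4 \frac{13 P}{9} = - \frac{52 P}{9}$)
$s{\left(42 \right)} Z{\left(-1 \right)} = \frac{\sqrt{255 + 9 \cdot 42}}{3} \left(\left(- \frac{52}{9}\right) \left(-1\right)\right) = \frac{\sqrt{255 + 378}}{3} \cdot \frac{52}{9} = \frac{\sqrt{633}}{3} \cdot \frac{52}{9} = \frac{52 \sqrt{633}}{27}$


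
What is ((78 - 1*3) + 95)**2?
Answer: 28900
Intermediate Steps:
((78 - 1*3) + 95)**2 = ((78 - 3) + 95)**2 = (75 + 95)**2 = 170**2 = 28900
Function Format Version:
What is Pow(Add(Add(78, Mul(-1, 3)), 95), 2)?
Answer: 28900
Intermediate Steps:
Pow(Add(Add(78, Mul(-1, 3)), 95), 2) = Pow(Add(Add(78, -3), 95), 2) = Pow(Add(75, 95), 2) = Pow(170, 2) = 28900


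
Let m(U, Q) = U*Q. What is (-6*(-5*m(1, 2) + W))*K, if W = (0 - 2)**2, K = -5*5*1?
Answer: -900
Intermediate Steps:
K = -25 (K = -25*1 = -25)
W = 4 (W = (-2)**2 = 4)
m(U, Q) = Q*U
(-6*(-5*m(1, 2) + W))*K = -6*(-10 + 4)*(-25) = -6*(-6)*(-25) = 36*(-25) = -900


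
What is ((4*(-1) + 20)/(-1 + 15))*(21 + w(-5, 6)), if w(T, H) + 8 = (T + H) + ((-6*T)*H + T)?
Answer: 216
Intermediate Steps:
w(T, H) = -8 + H + 2*T - 6*H*T (w(T, H) = -8 + ((T + H) + ((-6*T)*H + T)) = -8 + ((H + T) + (-6*H*T + T)) = -8 + ((H + T) + (T - 6*H*T)) = -8 + (H + 2*T - 6*H*T) = -8 + H + 2*T - 6*H*T)
((4*(-1) + 20)/(-1 + 15))*(21 + w(-5, 6)) = ((4*(-1) + 20)/(-1 + 15))*(21 + (-8 + 6 + 2*(-5) - 6*6*(-5))) = ((-4 + 20)/14)*(21 + (-8 + 6 - 10 + 180)) = (16*(1/14))*(21 + 168) = (8/7)*189 = 216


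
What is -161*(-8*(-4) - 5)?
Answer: -4347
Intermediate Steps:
-161*(-8*(-4) - 5) = -161*(32 - 5) = -161*27 = -4347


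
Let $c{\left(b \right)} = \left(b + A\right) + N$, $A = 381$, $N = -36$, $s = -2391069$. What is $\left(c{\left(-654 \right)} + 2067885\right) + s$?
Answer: $-323493$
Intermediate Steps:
$c{\left(b \right)} = 345 + b$ ($c{\left(b \right)} = \left(b + 381\right) - 36 = \left(381 + b\right) - 36 = 345 + b$)
$\left(c{\left(-654 \right)} + 2067885\right) + s = \left(\left(345 - 654\right) + 2067885\right) - 2391069 = \left(-309 + 2067885\right) - 2391069 = 2067576 - 2391069 = -323493$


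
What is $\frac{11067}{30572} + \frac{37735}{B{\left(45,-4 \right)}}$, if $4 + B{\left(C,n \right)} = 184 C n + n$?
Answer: $- \frac{196751711}{253197304} \approx -0.77707$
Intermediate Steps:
$B{\left(C,n \right)} = -4 + n + 184 C n$ ($B{\left(C,n \right)} = -4 + \left(184 C n + n\right) = -4 + \left(n + 184 C n\right) = -4 + n + 184 C n$)
$\frac{11067}{30572} + \frac{37735}{B{\left(45,-4 \right)}} = \frac{11067}{30572} + \frac{37735}{-4 - 4 + 184 \cdot 45 \left(-4\right)} = 11067 \cdot \frac{1}{30572} + \frac{37735}{-4 - 4 - 33120} = \frac{11067}{30572} + \frac{37735}{-33128} = \frac{11067}{30572} + 37735 \left(- \frac{1}{33128}\right) = \frac{11067}{30572} - \frac{37735}{33128} = - \frac{196751711}{253197304}$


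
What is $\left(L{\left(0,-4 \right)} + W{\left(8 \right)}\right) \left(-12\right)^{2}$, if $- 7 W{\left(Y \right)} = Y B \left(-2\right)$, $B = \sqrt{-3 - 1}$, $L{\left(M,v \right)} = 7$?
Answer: $1008 + \frac{4608 i}{7} \approx 1008.0 + 658.29 i$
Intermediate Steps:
$B = 2 i$ ($B = \sqrt{-4} = 2 i \approx 2.0 i$)
$W{\left(Y \right)} = \frac{4 i Y}{7}$ ($W{\left(Y \right)} = - \frac{Y 2 i \left(-2\right)}{7} = - \frac{2 i Y \left(-2\right)}{7} = - \frac{\left(-4\right) i Y}{7} = \frac{4 i Y}{7}$)
$\left(L{\left(0,-4 \right)} + W{\left(8 \right)}\right) \left(-12\right)^{2} = \left(7 + \frac{4}{7} i 8\right) \left(-12\right)^{2} = \left(7 + \frac{32 i}{7}\right) 144 = 1008 + \frac{4608 i}{7}$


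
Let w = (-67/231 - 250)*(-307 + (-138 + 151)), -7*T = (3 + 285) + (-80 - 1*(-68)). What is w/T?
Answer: -2833033/1518 ≈ -1866.3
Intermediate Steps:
T = -276/7 (T = -((3 + 285) + (-80 - 1*(-68)))/7 = -(288 + (-80 + 68))/7 = -(288 - 12)/7 = -⅐*276 = -276/7 ≈ -39.429)
w = 809438/11 (w = (-67*1/231 - 250)*(-307 + 13) = (-67/231 - 250)*(-294) = -57817/231*(-294) = 809438/11 ≈ 73585.)
w/T = 809438/(11*(-276/7)) = (809438/11)*(-7/276) = -2833033/1518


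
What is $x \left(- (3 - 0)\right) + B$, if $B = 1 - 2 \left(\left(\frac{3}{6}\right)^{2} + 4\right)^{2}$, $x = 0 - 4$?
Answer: $- \frac{185}{8} \approx -23.125$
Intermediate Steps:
$x = -4$
$B = - \frac{281}{8}$ ($B = 1 - 2 \left(\left(3 \cdot \frac{1}{6}\right)^{2} + 4\right)^{2} = 1 - 2 \left(\left(\frac{1}{2}\right)^{2} + 4\right)^{2} = 1 - 2 \left(\frac{1}{4} + 4\right)^{2} = 1 - 2 \left(\frac{17}{4}\right)^{2} = 1 - \frac{289}{8} = - \frac{281}{8} \approx -35.125$)
$x \left(- (3 - 0)\right) + B = - 4 \left(- (3 - 0)\right) - \frac{281}{8} = - 4 \left(- (3 + 0)\right) - \frac{281}{8} = - 4 \left(\left(-1\right) 3\right) - \frac{281}{8} = \left(-4\right) \left(-3\right) - \frac{281}{8} = 12 - \frac{281}{8} = - \frac{185}{8}$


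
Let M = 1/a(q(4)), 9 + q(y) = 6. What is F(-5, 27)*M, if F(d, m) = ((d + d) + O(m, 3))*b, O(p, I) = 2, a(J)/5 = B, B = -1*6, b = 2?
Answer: 8/15 ≈ 0.53333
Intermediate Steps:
q(y) = -3 (q(y) = -9 + 6 = -3)
B = -6
a(J) = -30 (a(J) = 5*(-6) = -30)
F(d, m) = 4 + 4*d (F(d, m) = ((d + d) + 2)*2 = (2*d + 2)*2 = (2 + 2*d)*2 = 4 + 4*d)
M = -1/30 (M = 1/(-30) = -1/30 ≈ -0.033333)
F(-5, 27)*M = (4 + 4*(-5))*(-1/30) = (4 - 20)*(-1/30) = -16*(-1/30) = 8/15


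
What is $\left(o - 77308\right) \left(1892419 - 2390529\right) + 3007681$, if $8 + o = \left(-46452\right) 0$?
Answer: $38514880441$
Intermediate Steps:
$o = -8$ ($o = -8 - 0 = -8 + 0 = -8$)
$\left(o - 77308\right) \left(1892419 - 2390529\right) + 3007681 = \left(-8 - 77308\right) \left(1892419 - 2390529\right) + 3007681 = \left(-77316\right) \left(-498110\right) + 3007681 = 38511872760 + 3007681 = 38514880441$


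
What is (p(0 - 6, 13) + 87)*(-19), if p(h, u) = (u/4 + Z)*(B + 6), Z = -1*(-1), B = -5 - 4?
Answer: -5643/4 ≈ -1410.8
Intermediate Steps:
B = -9
Z = 1
p(h, u) = -3 - 3*u/4 (p(h, u) = (u/4 + 1)*(-9 + 6) = (u*(¼) + 1)*(-3) = (u/4 + 1)*(-3) = (1 + u/4)*(-3) = -3 - 3*u/4)
(p(0 - 6, 13) + 87)*(-19) = ((-3 - ¾*13) + 87)*(-19) = ((-3 - 39/4) + 87)*(-19) = (-51/4 + 87)*(-19) = (297/4)*(-19) = -5643/4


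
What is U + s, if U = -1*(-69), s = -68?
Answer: 1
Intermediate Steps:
U = 69
U + s = 69 - 68 = 1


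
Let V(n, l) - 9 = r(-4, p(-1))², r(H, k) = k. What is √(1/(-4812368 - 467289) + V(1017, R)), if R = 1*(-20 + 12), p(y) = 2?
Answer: 2*√90593027302445/5279657 ≈ 3.6056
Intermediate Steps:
R = -8 (R = 1*(-8) = -8)
V(n, l) = 13 (V(n, l) = 9 + 2² = 9 + 4 = 13)
√(1/(-4812368 - 467289) + V(1017, R)) = √(1/(-4812368 - 467289) + 13) = √(1/(-5279657) + 13) = √(-1/5279657 + 13) = √(68635540/5279657) = 2*√90593027302445/5279657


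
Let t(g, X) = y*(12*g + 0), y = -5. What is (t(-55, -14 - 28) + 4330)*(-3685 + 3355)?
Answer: -2517900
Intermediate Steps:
t(g, X) = -60*g (t(g, X) = -5*(12*g + 0) = -60*g)
(t(-55, -14 - 28) + 4330)*(-3685 + 3355) = (-60*(-55) + 4330)*(-3685 + 3355) = (3300 + 4330)*(-330) = 7630*(-330) = -2517900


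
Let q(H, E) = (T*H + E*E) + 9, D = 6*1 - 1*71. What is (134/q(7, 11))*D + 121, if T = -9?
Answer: -9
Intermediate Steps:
D = -65 (D = 6 - 71 = -65)
q(H, E) = 9 + E² - 9*H (q(H, E) = (-9*H + E*E) + 9 = (-9*H + E²) + 9 = (E² - 9*H) + 9 = 9 + E² - 9*H)
(134/q(7, 11))*D + 121 = (134/(9 + 11² - 9*7))*(-65) + 121 = (134/(9 + 121 - 63))*(-65) + 121 = (134/67)*(-65) + 121 = (134*(1/67))*(-65) + 121 = 2*(-65) + 121 = -130 + 121 = -9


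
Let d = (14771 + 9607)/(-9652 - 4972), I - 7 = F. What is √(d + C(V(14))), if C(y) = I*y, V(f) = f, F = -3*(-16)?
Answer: √2567449307/1828 ≈ 27.719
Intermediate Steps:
F = 48
I = 55 (I = 7 + 48 = 55)
d = -12189/7312 (d = 24378/(-14624) = 24378*(-1/14624) = -12189/7312 ≈ -1.6670)
C(y) = 55*y
√(d + C(V(14))) = √(-12189/7312 + 55*14) = √(-12189/7312 + 770) = √(5618051/7312) = √2567449307/1828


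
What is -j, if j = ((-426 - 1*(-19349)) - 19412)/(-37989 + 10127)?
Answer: -489/27862 ≈ -0.017551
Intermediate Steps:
j = 489/27862 (j = ((-426 + 19349) - 19412)/(-27862) = (18923 - 19412)*(-1/27862) = -489*(-1/27862) = 489/27862 ≈ 0.017551)
-j = -1*489/27862 = -489/27862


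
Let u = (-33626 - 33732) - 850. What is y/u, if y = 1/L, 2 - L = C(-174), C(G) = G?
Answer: -1/12004608 ≈ -8.3301e-8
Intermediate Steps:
L = 176 (L = 2 - 1*(-174) = 2 + 174 = 176)
u = -68208 (u = -67358 - 850 = -68208)
y = 1/176 ≈ 0.0056818
y/u = (1/176)/(-68208) = (1/176)*(-1/68208) = -1/12004608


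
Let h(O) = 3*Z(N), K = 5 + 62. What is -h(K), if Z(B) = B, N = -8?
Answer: 24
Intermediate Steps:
K = 67
h(O) = -24 (h(O) = 3*(-8) = -24)
-h(K) = -1*(-24) = 24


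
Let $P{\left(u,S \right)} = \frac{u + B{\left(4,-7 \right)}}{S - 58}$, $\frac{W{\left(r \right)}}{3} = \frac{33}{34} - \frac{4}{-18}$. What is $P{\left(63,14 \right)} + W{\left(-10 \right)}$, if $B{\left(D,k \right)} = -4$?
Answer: $\frac{5021}{2244} \approx 2.2375$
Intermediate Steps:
$W{\left(r \right)} = \frac{365}{102}$ ($W{\left(r \right)} = 3 \left(\frac{33}{34} - \frac{4}{-18}\right) = 3 \left(33 \cdot \frac{1}{34} - - \frac{2}{9}\right) = 3 \left(\frac{33}{34} + \frac{2}{9}\right) = 3 \cdot \frac{365}{306} = \frac{365}{102}$)
$P{\left(u,S \right)} = \frac{-4 + u}{-58 + S}$ ($P{\left(u,S \right)} = \frac{u - 4}{S - 58} = \frac{-4 + u}{-58 + S}$)
$P{\left(63,14 \right)} + W{\left(-10 \right)} = \frac{-4 + 63}{-58 + 14} + \frac{365}{102} = \frac{1}{-44} \cdot 59 + \frac{365}{102} = \left(- \frac{1}{44}\right) 59 + \frac{365}{102} = - \frac{59}{44} + \frac{365}{102} = \frac{5021}{2244}$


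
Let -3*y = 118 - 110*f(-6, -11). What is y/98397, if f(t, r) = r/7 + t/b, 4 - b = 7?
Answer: -496/2066337 ≈ -0.00024004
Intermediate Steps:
b = -3 (b = 4 - 1*7 = 4 - 7 = -3)
f(t, r) = -t/3 + r/7 (f(t, r) = r/7 + t/(-3) = r*(1/7) + t*(-1/3) = r/7 - t/3 = -t/3 + r/7)
y = -496/21 (y = -(118 - 110*(-1/3*(-6) + (1/7)*(-11)))/3 = -(118 - 110*(2 - 11/7))/3 = -(118 - 110*3/7)/3 = -(118 - 330/7)/3 = -1/3*496/7 = -496/21 ≈ -23.619)
y/98397 = -496/21/98397 = -496/21*1/98397 = -496/2066337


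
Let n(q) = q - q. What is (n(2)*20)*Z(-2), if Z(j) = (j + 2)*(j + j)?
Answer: 0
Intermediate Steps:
n(q) = 0
Z(j) = 2*j*(2 + j) (Z(j) = (2 + j)*(2*j) = 2*j*(2 + j))
(n(2)*20)*Z(-2) = (0*20)*(2*(-2)*(2 - 2)) = 0*(2*(-2)*0) = 0*0 = 0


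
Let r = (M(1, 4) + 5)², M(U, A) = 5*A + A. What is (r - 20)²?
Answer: 674041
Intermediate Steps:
M(U, A) = 6*A
r = 841 (r = (6*4 + 5)² = (24 + 5)² = 29² = 841)
(r - 20)² = (841 - 20)² = 821² = 674041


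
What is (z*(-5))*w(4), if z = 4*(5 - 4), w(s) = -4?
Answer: 80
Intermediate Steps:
z = 4 (z = 4*1 = 4)
(z*(-5))*w(4) = (4*(-5))*(-4) = -20*(-4) = 80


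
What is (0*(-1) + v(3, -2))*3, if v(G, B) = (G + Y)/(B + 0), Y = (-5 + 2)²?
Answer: -18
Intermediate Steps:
Y = 9 (Y = (-3)² = 9)
v(G, B) = (9 + G)/B (v(G, B) = (G + 9)/(B + 0) = (9 + G)/B)
(0*(-1) + v(3, -2))*3 = (0*(-1) + (9 + 3)/(-2))*3 = (0 - ½*12)*3 = (0 - 6)*3 = -6*3 = -18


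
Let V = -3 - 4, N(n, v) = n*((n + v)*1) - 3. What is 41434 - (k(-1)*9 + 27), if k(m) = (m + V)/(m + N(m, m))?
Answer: 41371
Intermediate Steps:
N(n, v) = -3 + n*(n + v) (N(n, v) = n*(n + v) - 3 = -3 + n*(n + v))
V = -7
k(m) = (-7 + m)/(-3 + m + 2*m²) (k(m) = (m - 7)/(m + (-3 + m² + m*m)) = (-7 + m)/(m + (-3 + m² + m²)) = (-7 + m)/(m + (-3 + 2*m²)) = (-7 + m)/(-3 + m + 2*m²))
41434 - (k(-1)*9 + 27) = 41434 - (((-7 - 1)/(-3 - 1 + 2*(-1)²))*9 + 27) = 41434 - ((-8/(-3 - 1 + 2*1))*9 + 27) = 41434 - ((-8/(-3 - 1 + 2))*9 + 27) = 41434 - ((-8/(-2))*9 + 27) = 41434 - (-½*(-8)*9 + 27) = 41434 - (4*9 + 27) = 41434 - (36 + 27) = 41434 - 1*63 = 41434 - 63 = 41371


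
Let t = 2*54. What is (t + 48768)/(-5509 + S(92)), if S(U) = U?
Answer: -48876/5417 ≈ -9.0227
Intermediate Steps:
t = 108
(t + 48768)/(-5509 + S(92)) = (108 + 48768)/(-5509 + 92) = 48876/(-5417) = 48876*(-1/5417) = -48876/5417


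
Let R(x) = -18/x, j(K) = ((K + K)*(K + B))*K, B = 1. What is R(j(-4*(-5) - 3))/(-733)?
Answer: 1/423674 ≈ 2.3603e-6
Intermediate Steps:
j(K) = 2*K**2*(1 + K) (j(K) = ((K + K)*(K + 1))*K = ((2*K)*(1 + K))*K = (2*K*(1 + K))*K = 2*K**2*(1 + K))
R(j(-4*(-5) - 3))/(-733) = -18*1/(2*(1 + (-4*(-5) - 3))*(-4*(-5) - 3)**2)/(-733) = -18*1/(2*(1 + (20 - 3))*(20 - 3)**2)*(-1/733) = -18*1/(578*(1 + 17))*(-1/733) = -18/(2*289*18)*(-1/733) = -18/10404*(-1/733) = -18*1/10404*(-1/733) = -1/578*(-1/733) = 1/423674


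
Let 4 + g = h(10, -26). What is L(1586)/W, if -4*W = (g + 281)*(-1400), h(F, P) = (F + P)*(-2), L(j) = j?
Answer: 793/54075 ≈ 0.014665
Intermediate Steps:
h(F, P) = -2*F - 2*P
g = 28 (g = -4 + (-2*10 - 2*(-26)) = -4 + (-20 + 52) = -4 + 32 = 28)
W = 108150 (W = -(28 + 281)*(-1400)/4 = -309*(-1400)/4 = -¼*(-432600) = 108150)
L(1586)/W = 1586/108150 = 1586*(1/108150) = 793/54075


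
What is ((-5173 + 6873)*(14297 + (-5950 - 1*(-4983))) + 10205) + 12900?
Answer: 22684105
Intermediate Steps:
((-5173 + 6873)*(14297 + (-5950 - 1*(-4983))) + 10205) + 12900 = (1700*(14297 + (-5950 + 4983)) + 10205) + 12900 = (1700*(14297 - 967) + 10205) + 12900 = (1700*13330 + 10205) + 12900 = (22661000 + 10205) + 12900 = 22671205 + 12900 = 22684105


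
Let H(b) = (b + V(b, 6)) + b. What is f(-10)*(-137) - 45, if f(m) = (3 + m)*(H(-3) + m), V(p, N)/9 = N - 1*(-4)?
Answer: 70921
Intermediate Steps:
V(p, N) = 36 + 9*N (V(p, N) = 9*(N - 1*(-4)) = 9*(N + 4) = 9*(4 + N) = 36 + 9*N)
H(b) = 90 + 2*b (H(b) = (b + (36 + 9*6)) + b = (b + (36 + 54)) + b = (b + 90) + b = (90 + b) + b = 90 + 2*b)
f(m) = (3 + m)*(84 + m) (f(m) = (3 + m)*((90 + 2*(-3)) + m) = (3 + m)*((90 - 6) + m) = (3 + m)*(84 + m))
f(-10)*(-137) - 45 = (252 + (-10)² + 87*(-10))*(-137) - 45 = (252 + 100 - 870)*(-137) - 45 = -518*(-137) - 45 = 70966 - 45 = 70921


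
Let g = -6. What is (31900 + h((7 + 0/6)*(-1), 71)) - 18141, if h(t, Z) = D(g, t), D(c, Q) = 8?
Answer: 13767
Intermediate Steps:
h(t, Z) = 8
(31900 + h((7 + 0/6)*(-1), 71)) - 18141 = (31900 + 8) - 18141 = 31908 - 18141 = 13767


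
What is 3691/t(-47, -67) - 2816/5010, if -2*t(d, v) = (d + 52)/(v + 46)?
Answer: 77664614/2505 ≈ 31004.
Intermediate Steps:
t(d, v) = -(52 + d)/(2*(46 + v)) (t(d, v) = -(d + 52)/(2*(v + 46)) = -(52 + d)/(2*(46 + v)))
3691/t(-47, -67) - 2816/5010 = 3691/(((-52 - 1*(-47))/(2*(46 - 67)))) - 2816/5010 = 3691/(((1/2)*(-52 + 47)/(-21))) - 2816*1/5010 = 3691/(((1/2)*(-1/21)*(-5))) - 1408/2505 = 3691/(5/42) - 1408/2505 = 3691*(42/5) - 1408/2505 = 155022/5 - 1408/2505 = 77664614/2505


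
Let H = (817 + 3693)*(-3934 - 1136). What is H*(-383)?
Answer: 8757563100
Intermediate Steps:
H = -22865700 (H = 4510*(-5070) = -22865700)
H*(-383) = -22865700*(-383) = 8757563100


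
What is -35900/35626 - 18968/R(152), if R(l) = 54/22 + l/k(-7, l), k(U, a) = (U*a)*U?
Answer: -91069819838/11881271 ≈ -7665.0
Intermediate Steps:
k(U, a) = a*U**2
R(l) = 1334/539 (R(l) = 54/22 + l/((l*(-7)**2)) = 54*(1/22) + l/((l*49)) = 27/11 + l/((49*l)) = 27/11 + l*(1/(49*l)) = 27/11 + 1/49 = 1334/539)
-35900/35626 - 18968/R(152) = -35900/35626 - 18968/1334/539 = -35900*1/35626 - 18968*539/1334 = -17950/17813 - 5111876/667 = -91069819838/11881271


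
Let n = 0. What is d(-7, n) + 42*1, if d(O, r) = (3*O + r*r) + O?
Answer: 14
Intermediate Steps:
d(O, r) = r² + 4*O (d(O, r) = (3*O + r²) + O = (r² + 3*O) + O = r² + 4*O)
d(-7, n) + 42*1 = (0² + 4*(-7)) + 42*1 = (0 - 28) + 42 = -28 + 42 = 14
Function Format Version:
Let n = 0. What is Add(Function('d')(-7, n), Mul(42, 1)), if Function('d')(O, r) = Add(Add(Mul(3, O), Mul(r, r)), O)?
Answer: 14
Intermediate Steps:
Function('d')(O, r) = Add(Pow(r, 2), Mul(4, O)) (Function('d')(O, r) = Add(Add(Mul(3, O), Pow(r, 2)), O) = Add(Add(Pow(r, 2), Mul(3, O)), O) = Add(Pow(r, 2), Mul(4, O)))
Add(Function('d')(-7, n), Mul(42, 1)) = Add(Add(Pow(0, 2), Mul(4, -7)), Mul(42, 1)) = Add(Add(0, -28), 42) = Add(-28, 42) = 14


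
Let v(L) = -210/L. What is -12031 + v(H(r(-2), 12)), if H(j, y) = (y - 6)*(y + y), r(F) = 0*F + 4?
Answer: -288779/24 ≈ -12032.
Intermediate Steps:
r(F) = 4 (r(F) = 0 + 4 = 4)
H(j, y) = 2*y*(-6 + y) (H(j, y) = (-6 + y)*(2*y) = 2*y*(-6 + y))
-12031 + v(H(r(-2), 12)) = -12031 - 210*1/(24*(-6 + 12)) = -12031 - 210/(2*12*6) = -12031 - 210/144 = -12031 - 210*1/144 = -12031 - 35/24 = -288779/24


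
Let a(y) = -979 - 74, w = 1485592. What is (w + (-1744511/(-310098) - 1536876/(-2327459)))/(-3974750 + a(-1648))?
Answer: -46618098822774467/124760763996929502 ≈ -0.37366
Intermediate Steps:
a(y) = -1053
(w + (-1744511/(-310098) - 1536876/(-2327459)))/(-3974750 + a(-1648)) = (1485592 + (-1744511/(-310098) - 1536876/(-2327459)))/(-3974750 - 1053) = (1485592 + (-1744511*(-1/310098) - 1536876*(-1/2327459)))/(-3975803) = (1485592 + (1744511/310098 + 1536876/2327459))*(-1/3975803) = (1485592 + 4536860001397/721740380982)*(-1/3975803) = (1072216272923812741/721740380982)*(-1/3975803) = -46618098822774467/124760763996929502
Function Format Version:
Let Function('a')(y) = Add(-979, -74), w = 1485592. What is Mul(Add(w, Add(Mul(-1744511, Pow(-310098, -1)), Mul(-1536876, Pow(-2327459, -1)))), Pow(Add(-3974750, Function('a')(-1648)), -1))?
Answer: Rational(-46618098822774467, 124760763996929502) ≈ -0.37366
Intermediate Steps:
Function('a')(y) = -1053
Mul(Add(w, Add(Mul(-1744511, Pow(-310098, -1)), Mul(-1536876, Pow(-2327459, -1)))), Pow(Add(-3974750, Function('a')(-1648)), -1)) = Mul(Add(1485592, Add(Mul(-1744511, Pow(-310098, -1)), Mul(-1536876, Pow(-2327459, -1)))), Pow(Add(-3974750, -1053), -1)) = Mul(Add(1485592, Add(Mul(-1744511, Rational(-1, 310098)), Mul(-1536876, Rational(-1, 2327459)))), Pow(-3975803, -1)) = Mul(Add(1485592, Add(Rational(1744511, 310098), Rational(1536876, 2327459))), Rational(-1, 3975803)) = Mul(Add(1485592, Rational(4536860001397, 721740380982)), Rational(-1, 3975803)) = Mul(Rational(1072216272923812741, 721740380982), Rational(-1, 3975803)) = Rational(-46618098822774467, 124760763996929502)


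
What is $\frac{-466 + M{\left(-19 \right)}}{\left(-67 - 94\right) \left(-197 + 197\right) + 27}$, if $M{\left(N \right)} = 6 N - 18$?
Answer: $- \frac{598}{27} \approx -22.148$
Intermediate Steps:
$M{\left(N \right)} = -18 + 6 N$
$\frac{-466 + M{\left(-19 \right)}}{\left(-67 - 94\right) \left(-197 + 197\right) + 27} = \frac{-466 + \left(-18 + 6 \left(-19\right)\right)}{\left(-67 - 94\right) \left(-197 + 197\right) + 27} = \frac{-466 - 132}{\left(-161\right) 0 + 27} = \frac{-466 - 132}{0 + 27} = - \frac{598}{27}$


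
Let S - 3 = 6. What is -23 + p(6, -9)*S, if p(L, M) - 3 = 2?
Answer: 22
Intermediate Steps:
S = 9 (S = 3 + 6 = 9)
p(L, M) = 5 (p(L, M) = 3 + 2 = 5)
-23 + p(6, -9)*S = -23 + 5*9 = -23 + 45 = 22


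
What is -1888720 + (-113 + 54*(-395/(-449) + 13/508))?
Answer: -215408272899/114046 ≈ -1.8888e+6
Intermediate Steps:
-1888720 + (-113 + 54*(-395/(-449) + 13/508)) = -1888720 + (-113 + 54*(-395*(-1/449) + 13*(1/508))) = -1888720 + (-113 + 54*(395/449 + 13/508)) = -1888720 + (-113 + 54*(206497/228092)) = -1888720 + (-113 + 5575419/114046) = -1888720 - 7311779/114046 = -215408272899/114046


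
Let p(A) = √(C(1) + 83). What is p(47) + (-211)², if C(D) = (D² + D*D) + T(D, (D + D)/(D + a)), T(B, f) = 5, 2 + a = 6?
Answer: 44521 + 3*√10 ≈ 44531.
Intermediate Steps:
a = 4 (a = -2 + 6 = 4)
C(D) = 5 + 2*D² (C(D) = (D² + D*D) + 5 = (D² + D²) + 5 = 2*D² + 5 = 5 + 2*D²)
p(A) = 3*√10 (p(A) = √((5 + 2*1²) + 83) = √((5 + 2*1) + 83) = √((5 + 2) + 83) = √(7 + 83) = √90 = 3*√10)
p(47) + (-211)² = 3*√10 + (-211)² = 3*√10 + 44521 = 44521 + 3*√10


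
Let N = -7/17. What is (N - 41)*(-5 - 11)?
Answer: 11264/17 ≈ 662.59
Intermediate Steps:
N = -7/17 (N = -7*1/17 = -7/17 ≈ -0.41176)
(N - 41)*(-5 - 11) = (-7/17 - 41)*(-5 - 11) = -704/17*(-16) = 11264/17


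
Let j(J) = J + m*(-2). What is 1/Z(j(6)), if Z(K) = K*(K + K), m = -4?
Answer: 1/392 ≈ 0.0025510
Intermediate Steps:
j(J) = 8 + J (j(J) = J - 4*(-2) = J + 8 = 8 + J)
Z(K) = 2*K² (Z(K) = K*(2*K) = 2*K²)
1/Z(j(6)) = 1/(2*(8 + 6)²) = 1/(2*14²) = 1/(2*196) = 1/392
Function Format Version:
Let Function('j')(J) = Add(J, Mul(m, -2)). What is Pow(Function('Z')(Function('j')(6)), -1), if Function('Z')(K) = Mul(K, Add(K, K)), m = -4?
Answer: Rational(1, 392) ≈ 0.0025510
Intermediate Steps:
Function('j')(J) = Add(8, J) (Function('j')(J) = Add(J, Mul(-4, -2)) = Add(J, 8) = Add(8, J))
Function('Z')(K) = Mul(2, Pow(K, 2)) (Function('Z')(K) = Mul(K, Mul(2, K)) = Mul(2, Pow(K, 2)))
Pow(Function('Z')(Function('j')(6)), -1) = Pow(Mul(2, Pow(Add(8, 6), 2)), -1) = Pow(Mul(2, Pow(14, 2)), -1) = Pow(Mul(2, 196), -1) = Pow(392, -1) = Rational(1, 392)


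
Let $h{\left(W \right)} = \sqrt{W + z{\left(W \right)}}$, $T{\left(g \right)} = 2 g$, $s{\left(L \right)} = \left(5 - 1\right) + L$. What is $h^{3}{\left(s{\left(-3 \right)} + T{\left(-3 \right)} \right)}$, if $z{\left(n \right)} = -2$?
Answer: $- 7 i \sqrt{7} \approx - 18.52 i$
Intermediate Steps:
$s{\left(L \right)} = 4 + L$
$h{\left(W \right)} = \sqrt{-2 + W}$ ($h{\left(W \right)} = \sqrt{W - 2} = \sqrt{-2 + W}$)
$h^{3}{\left(s{\left(-3 \right)} + T{\left(-3 \right)} \right)} = \left(\sqrt{-2 + \left(\left(4 - 3\right) + 2 \left(-3\right)\right)}\right)^{3} = \left(\sqrt{-2 + \left(1 - 6\right)}\right)^{3} = \left(\sqrt{-2 - 5}\right)^{3} = \left(\sqrt{-7}\right)^{3} = \left(i \sqrt{7}\right)^{3} = - 7 i \sqrt{7}$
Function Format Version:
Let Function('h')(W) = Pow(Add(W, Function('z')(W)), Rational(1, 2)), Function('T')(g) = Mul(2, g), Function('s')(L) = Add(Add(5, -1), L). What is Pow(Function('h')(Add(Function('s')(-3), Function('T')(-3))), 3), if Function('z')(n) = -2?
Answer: Mul(-7, I, Pow(7, Rational(1, 2))) ≈ Mul(-18.520, I)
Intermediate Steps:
Function('s')(L) = Add(4, L)
Function('h')(W) = Pow(Add(-2, W), Rational(1, 2)) (Function('h')(W) = Pow(Add(W, -2), Rational(1, 2)) = Pow(Add(-2, W), Rational(1, 2)))
Pow(Function('h')(Add(Function('s')(-3), Function('T')(-3))), 3) = Pow(Pow(Add(-2, Add(Add(4, -3), Mul(2, -3))), Rational(1, 2)), 3) = Pow(Pow(Add(-2, Add(1, -6)), Rational(1, 2)), 3) = Pow(Pow(Add(-2, -5), Rational(1, 2)), 3) = Pow(Pow(-7, Rational(1, 2)), 3) = Pow(Mul(I, Pow(7, Rational(1, 2))), 3) = Mul(-7, I, Pow(7, Rational(1, 2)))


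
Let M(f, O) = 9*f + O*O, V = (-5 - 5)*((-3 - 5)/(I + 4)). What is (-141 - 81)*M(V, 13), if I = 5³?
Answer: -1666554/43 ≈ -38757.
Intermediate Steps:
I = 125
V = 80/129 (V = (-5 - 5)*((-3 - 5)/(125 + 4)) = -(-80)/129 = -10*(-8/129) = 80/129 ≈ 0.62016)
M(f, O) = O² + 9*f (M(f, O) = 9*f + O² = O² + 9*f)
(-141 - 81)*M(V, 13) = (-141 - 81)*(13² + 9*(80/129)) = -222*(169 + 240/43) = -222*7507/43 = -1666554/43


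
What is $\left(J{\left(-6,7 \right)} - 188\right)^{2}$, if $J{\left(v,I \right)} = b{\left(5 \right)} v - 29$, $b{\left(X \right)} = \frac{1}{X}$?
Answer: $\frac{1190281}{25} \approx 47611.0$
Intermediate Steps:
$J{\left(v,I \right)} = -29 + \frac{v}{5}$ ($J{\left(v,I \right)} = \frac{v}{5} - 29 = -29 + \frac{v}{5}$)
$\left(J{\left(-6,7 \right)} - 188\right)^{2} = \left(\left(-29 + \frac{1}{5} \left(-6\right)\right) - 188\right)^{2} = \left(\left(-29 - \frac{6}{5}\right) - 188\right)^{2} = \left(- \frac{151}{5} - 188\right)^{2} = \left(- \frac{1091}{5}\right)^{2} = \frac{1190281}{25}$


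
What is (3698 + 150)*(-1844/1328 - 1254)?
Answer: -400951018/83 ≈ -4.8307e+6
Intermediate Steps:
(3698 + 150)*(-1844/1328 - 1254) = 3848*(-1844*1/1328 - 1254) = 3848*(-461/332 - 1254) = 3848*(-416789/332) = -400951018/83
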